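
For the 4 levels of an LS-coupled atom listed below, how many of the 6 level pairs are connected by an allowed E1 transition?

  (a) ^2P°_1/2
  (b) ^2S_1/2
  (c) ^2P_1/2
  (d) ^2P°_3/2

(a)–(b): allowed.
(a)–(c): allowed.
(a)–(d): forbidden (parity).
(b)–(c): forbidden (parity).
(b)–(d): allowed.
(c)–(d): allowed.
Allowed pairs: 4 of 6.

4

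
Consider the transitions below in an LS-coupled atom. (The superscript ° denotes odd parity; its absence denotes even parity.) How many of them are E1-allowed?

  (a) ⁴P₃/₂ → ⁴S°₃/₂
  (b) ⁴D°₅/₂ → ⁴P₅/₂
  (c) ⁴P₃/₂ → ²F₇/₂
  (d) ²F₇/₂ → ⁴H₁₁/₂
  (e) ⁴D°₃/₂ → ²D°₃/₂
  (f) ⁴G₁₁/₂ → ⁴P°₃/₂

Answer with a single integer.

2

(a) allowed
(b) allowed
(c) forbidden (parity, ΔS, ΔL, ΔJ fail)
(d) forbidden (parity, ΔS, ΔL, ΔJ fail)
(e) forbidden (parity, ΔS fail)
(f) forbidden (ΔL, ΔJ fail)
Total allowed: 2 of 6.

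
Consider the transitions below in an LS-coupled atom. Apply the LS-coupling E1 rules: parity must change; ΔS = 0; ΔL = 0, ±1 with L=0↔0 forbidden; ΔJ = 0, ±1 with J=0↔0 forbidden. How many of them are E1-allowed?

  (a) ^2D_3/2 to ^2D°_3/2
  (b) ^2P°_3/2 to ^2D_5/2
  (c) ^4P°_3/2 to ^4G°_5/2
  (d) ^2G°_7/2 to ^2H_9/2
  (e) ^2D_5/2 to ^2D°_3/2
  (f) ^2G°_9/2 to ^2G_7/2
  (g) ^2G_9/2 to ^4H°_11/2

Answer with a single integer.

5

(a) allowed
(b) allowed
(c) forbidden (parity, ΔL fail)
(d) allowed
(e) allowed
(f) allowed
(g) forbidden (ΔS fails)
Total allowed: 5 of 7.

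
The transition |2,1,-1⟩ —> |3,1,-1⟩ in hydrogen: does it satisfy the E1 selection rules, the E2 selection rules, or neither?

Δl = 1 − 1 = +0; l_i + l_f = 2.
Δm_l = +0.
E1 (Δl = ±1, |Δm_l| ≤ 1): not satisfied.
E2 (Δl = 0,±2, l_i+l_f ≥ 2, |Δm_l| ≤ 2): satisfied.

E2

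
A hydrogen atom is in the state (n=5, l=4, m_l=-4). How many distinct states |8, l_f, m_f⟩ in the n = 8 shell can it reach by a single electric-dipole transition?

E1 requires Δl = ±1, so l_f ∈ {3, 5}; with 0 ≤ l_f ≤ n_f−1 = 7, the allowed l_f values are {3, 5}.
For l_f = 3: m_f ∈ {m_i−1, m_i, m_i+1} ∩ [−3, 3] = {-3} → 1 state.
For l_f = 5: m_f ∈ {m_i−1, m_i, m_i+1} ∩ [−5, 5] = {-5, -4, -3} → 3 states.
Total: 4.

4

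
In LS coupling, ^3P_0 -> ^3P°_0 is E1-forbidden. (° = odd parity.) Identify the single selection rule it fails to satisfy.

the J=0 ↔ J=0 exclusion

Initial level: S=1, L=1, J=0, parity even. Final level: S=1, L=1, J=0, parity odd.
Parity must change: even → odd — ok.
ΔS = 0: S: 1 → 1 — ok.
ΔL = 0, ±1 (not L=0↔0): L: 1 → 1, ΔL = +0 — ok.
ΔJ = 0, ±1 (not J=0↔0): J: 0 → 0, ΔJ = +0 — fails.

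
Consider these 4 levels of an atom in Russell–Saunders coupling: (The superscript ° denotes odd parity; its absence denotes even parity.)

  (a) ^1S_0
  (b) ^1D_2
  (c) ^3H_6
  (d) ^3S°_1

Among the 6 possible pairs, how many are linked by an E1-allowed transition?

0

(a)–(b): forbidden (parity, ΔL, ΔJ).
(a)–(c): forbidden (parity, ΔS, ΔL, ΔJ).
(a)–(d): forbidden (ΔS, ΔL).
(b)–(c): forbidden (parity, ΔS, ΔL, ΔJ).
(b)–(d): forbidden (ΔS, ΔL).
(c)–(d): forbidden (ΔL, ΔJ).
Allowed pairs: 0 of 6.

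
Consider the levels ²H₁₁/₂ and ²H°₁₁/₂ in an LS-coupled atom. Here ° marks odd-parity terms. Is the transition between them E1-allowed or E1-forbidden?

allowed

Reading off the term symbols: S 1/2→1/2, L 5→5, J 11/2→11/2, parity even→odd.
Parity must change: even → odd — satisfied.
ΔS = 0: S: 1/2 → 1/2 — satisfied.
ΔL = 0, ±1 (not L=0↔0): L: 5 → 5, ΔL = +0 — satisfied.
ΔJ = 0, ±1 (not J=0↔0): J: 11/2 → 11/2, ΔJ = +0 — satisfied.
All four E1 rules are satisfied.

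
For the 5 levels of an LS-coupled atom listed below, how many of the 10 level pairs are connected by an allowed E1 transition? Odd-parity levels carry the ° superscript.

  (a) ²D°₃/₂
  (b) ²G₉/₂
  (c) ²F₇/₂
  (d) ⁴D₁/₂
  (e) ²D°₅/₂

(a)–(b): forbidden (ΔL, ΔJ).
(a)–(c): forbidden (ΔJ).
(a)–(d): forbidden (ΔS).
(a)–(e): forbidden (parity).
(b)–(c): forbidden (parity).
(b)–(d): forbidden (parity, ΔS, ΔL, ΔJ).
(b)–(e): forbidden (ΔL, ΔJ).
(c)–(d): forbidden (parity, ΔS, ΔJ).
(c)–(e): allowed.
(d)–(e): forbidden (ΔS, ΔJ).
Allowed pairs: 1 of 10.

1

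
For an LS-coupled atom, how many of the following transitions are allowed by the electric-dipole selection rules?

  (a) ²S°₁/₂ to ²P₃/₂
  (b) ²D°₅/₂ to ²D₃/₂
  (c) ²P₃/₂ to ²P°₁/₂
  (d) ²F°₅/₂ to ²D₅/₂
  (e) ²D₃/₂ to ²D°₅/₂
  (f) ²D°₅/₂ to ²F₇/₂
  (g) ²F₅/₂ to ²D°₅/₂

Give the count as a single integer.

(a) allowed
(b) allowed
(c) allowed
(d) allowed
(e) allowed
(f) allowed
(g) allowed
Total allowed: 7 of 7.

7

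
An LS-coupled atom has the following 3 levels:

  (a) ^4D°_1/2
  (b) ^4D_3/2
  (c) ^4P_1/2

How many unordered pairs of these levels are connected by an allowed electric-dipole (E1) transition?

2

(a)–(b): allowed.
(a)–(c): allowed.
(b)–(c): forbidden (parity).
Allowed pairs: 2 of 3.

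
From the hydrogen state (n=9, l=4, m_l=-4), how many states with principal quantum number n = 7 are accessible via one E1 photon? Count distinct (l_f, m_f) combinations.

E1 requires Δl = ±1, so l_f ∈ {3, 5}; with 0 ≤ l_f ≤ n_f−1 = 6, the allowed l_f values are {3, 5}.
For l_f = 3: m_f ∈ {m_i−1, m_i, m_i+1} ∩ [−3, 3] = {-3} → 1 state.
For l_f = 5: m_f ∈ {m_i−1, m_i, m_i+1} ∩ [−5, 5] = {-5, -4, -3} → 3 states.
Total: 4.

4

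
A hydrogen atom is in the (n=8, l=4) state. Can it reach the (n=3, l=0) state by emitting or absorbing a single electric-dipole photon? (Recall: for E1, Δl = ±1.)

forbidden

Initial l = 4, final l = 0, so Δl = -4. E1 requires Δl = ±1: fails.
The transition is electric-dipole forbidden.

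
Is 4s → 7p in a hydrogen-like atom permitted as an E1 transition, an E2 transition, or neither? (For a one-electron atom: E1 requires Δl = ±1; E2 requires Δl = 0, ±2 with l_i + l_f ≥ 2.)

Δl = 1 − 0 = +1; l_i + l_f = 1.
E1 (Δl = ±1): satisfied.
E2 (Δl = 0,±2, l_i+l_f ≥ 2): not satisfied.

E1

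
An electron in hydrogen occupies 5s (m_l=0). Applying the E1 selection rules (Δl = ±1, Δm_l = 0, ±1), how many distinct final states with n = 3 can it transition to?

E1 requires Δl = ±1, so l_f ∈ {-1, 1}; with 0 ≤ l_f ≤ n_f−1 = 2, the allowed l_f values are {1}.
For l_f = 1: m_f ∈ {m_i−1, m_i, m_i+1} ∩ [−1, 1] = {-1, 0, 1} → 3 states.
Total: 3.

3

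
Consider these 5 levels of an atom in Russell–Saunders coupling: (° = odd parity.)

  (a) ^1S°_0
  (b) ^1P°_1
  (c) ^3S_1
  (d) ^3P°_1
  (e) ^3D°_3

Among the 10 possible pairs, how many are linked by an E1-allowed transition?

(a)–(b): forbidden (parity).
(a)–(c): forbidden (ΔS, ΔL).
(a)–(d): forbidden (parity, ΔS).
(a)–(e): forbidden (parity, ΔS, ΔL, ΔJ).
(b)–(c): forbidden (ΔS).
(b)–(d): forbidden (parity, ΔS).
(b)–(e): forbidden (parity, ΔS, ΔJ).
(c)–(d): allowed.
(c)–(e): forbidden (ΔL, ΔJ).
(d)–(e): forbidden (parity, ΔJ).
Allowed pairs: 1 of 10.

1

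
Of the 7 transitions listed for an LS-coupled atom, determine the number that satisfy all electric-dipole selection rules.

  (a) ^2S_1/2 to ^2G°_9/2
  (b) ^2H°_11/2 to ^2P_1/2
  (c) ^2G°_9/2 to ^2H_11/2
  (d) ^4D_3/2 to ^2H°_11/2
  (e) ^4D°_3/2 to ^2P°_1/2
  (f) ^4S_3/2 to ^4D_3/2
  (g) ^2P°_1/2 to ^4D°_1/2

(a) forbidden (ΔL, ΔJ fail)
(b) forbidden (ΔL, ΔJ fail)
(c) allowed
(d) forbidden (ΔS, ΔL, ΔJ fail)
(e) forbidden (parity, ΔS fail)
(f) forbidden (parity, ΔL fail)
(g) forbidden (parity, ΔS fail)
Total allowed: 1 of 7.

1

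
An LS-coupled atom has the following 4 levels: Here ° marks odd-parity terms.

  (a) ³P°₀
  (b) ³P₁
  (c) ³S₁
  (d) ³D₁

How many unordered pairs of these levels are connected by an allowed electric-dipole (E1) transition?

(a)–(b): allowed.
(a)–(c): allowed.
(a)–(d): allowed.
(b)–(c): forbidden (parity).
(b)–(d): forbidden (parity).
(c)–(d): forbidden (parity, ΔL).
Allowed pairs: 3 of 6.

3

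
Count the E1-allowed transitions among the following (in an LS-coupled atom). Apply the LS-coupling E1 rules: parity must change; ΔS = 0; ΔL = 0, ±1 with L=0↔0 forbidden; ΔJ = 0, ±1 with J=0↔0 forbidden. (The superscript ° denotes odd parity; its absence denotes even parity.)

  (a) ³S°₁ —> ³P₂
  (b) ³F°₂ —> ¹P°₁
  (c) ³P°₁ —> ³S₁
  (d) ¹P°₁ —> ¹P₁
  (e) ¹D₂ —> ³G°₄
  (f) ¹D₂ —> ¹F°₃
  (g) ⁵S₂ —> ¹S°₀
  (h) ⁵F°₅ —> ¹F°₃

4

(a) allowed
(b) forbidden (parity, ΔS, ΔL fail)
(c) allowed
(d) allowed
(e) forbidden (ΔS, ΔL, ΔJ fail)
(f) allowed
(g) forbidden (ΔS, ΔL, ΔJ fail)
(h) forbidden (parity, ΔS, ΔJ fail)
Total allowed: 4 of 8.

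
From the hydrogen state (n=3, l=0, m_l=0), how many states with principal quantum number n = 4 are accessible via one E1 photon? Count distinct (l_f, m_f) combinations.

3

E1 requires Δl = ±1, so l_f ∈ {-1, 1}; with 0 ≤ l_f ≤ n_f−1 = 3, the allowed l_f values are {1}.
For l_f = 1: m_f ∈ {m_i−1, m_i, m_i+1} ∩ [−1, 1] = {-1, 0, 1} → 3 states.
Total: 3.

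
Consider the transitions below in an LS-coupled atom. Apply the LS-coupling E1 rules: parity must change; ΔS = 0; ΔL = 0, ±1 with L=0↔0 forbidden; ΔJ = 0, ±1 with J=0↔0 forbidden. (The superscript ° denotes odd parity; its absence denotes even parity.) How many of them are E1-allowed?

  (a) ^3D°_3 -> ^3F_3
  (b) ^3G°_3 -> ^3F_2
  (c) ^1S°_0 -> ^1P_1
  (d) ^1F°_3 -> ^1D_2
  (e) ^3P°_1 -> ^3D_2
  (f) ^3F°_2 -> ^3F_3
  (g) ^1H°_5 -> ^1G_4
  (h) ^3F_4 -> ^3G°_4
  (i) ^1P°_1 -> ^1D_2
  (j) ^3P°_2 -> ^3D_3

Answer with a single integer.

10

(a) allowed
(b) allowed
(c) allowed
(d) allowed
(e) allowed
(f) allowed
(g) allowed
(h) allowed
(i) allowed
(j) allowed
Total allowed: 10 of 10.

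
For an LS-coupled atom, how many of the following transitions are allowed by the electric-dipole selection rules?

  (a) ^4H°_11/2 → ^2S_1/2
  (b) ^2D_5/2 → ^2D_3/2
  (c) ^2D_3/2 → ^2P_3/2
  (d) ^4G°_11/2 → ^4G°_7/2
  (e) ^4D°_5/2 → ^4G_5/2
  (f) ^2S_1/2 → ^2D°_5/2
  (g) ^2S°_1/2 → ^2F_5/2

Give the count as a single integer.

(a) forbidden (ΔS, ΔL, ΔJ fail)
(b) forbidden (parity fails)
(c) forbidden (parity fails)
(d) forbidden (parity, ΔJ fail)
(e) forbidden (ΔL fails)
(f) forbidden (ΔL, ΔJ fail)
(g) forbidden (ΔL, ΔJ fail)
Total allowed: 0 of 7.

0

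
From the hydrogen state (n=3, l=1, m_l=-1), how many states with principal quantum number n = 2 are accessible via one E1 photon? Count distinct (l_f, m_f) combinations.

1

E1 requires Δl = ±1, so l_f ∈ {0, 2}; with 0 ≤ l_f ≤ n_f−1 = 1, the allowed l_f values are {0}.
For l_f = 0: m_f ∈ {m_i−1, m_i, m_i+1} ∩ [−0, 0] = {0} → 1 state.
Total: 1.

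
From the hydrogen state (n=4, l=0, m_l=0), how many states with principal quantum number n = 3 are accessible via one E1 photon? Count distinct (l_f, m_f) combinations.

E1 requires Δl = ±1, so l_f ∈ {-1, 1}; with 0 ≤ l_f ≤ n_f−1 = 2, the allowed l_f values are {1}.
For l_f = 1: m_f ∈ {m_i−1, m_i, m_i+1} ∩ [−1, 1] = {-1, 0, 1} → 3 states.
Total: 3.

3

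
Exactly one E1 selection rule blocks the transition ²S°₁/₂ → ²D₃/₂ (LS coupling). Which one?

Reading off the term symbols: S 1/2→1/2, L 0→2, J 1/2→3/2, parity odd→even.
ΔL = 0, ±1 (not L=0↔0): L: 0 → 2, ΔL = +2 — fails.
Parity must change: odd → even — ok.
ΔJ = 0, ±1 (not J=0↔0): J: 1/2 → 3/2, ΔJ = +1 — ok.
ΔS = 0: S: 1/2 → 1/2 — ok.

the ΔL = 0, ±1 rule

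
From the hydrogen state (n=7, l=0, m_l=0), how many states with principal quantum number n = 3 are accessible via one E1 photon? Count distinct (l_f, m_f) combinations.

E1 requires Δl = ±1, so l_f ∈ {-1, 1}; with 0 ≤ l_f ≤ n_f−1 = 2, the allowed l_f values are {1}.
For l_f = 1: m_f ∈ {m_i−1, m_i, m_i+1} ∩ [−1, 1] = {-1, 0, 1} → 3 states.
Total: 3.

3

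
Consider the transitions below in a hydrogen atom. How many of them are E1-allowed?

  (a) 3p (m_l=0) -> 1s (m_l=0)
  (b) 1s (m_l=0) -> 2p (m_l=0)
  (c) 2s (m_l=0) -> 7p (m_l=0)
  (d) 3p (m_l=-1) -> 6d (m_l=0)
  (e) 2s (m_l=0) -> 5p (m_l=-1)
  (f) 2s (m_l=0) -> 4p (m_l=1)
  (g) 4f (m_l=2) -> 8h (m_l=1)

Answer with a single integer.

(a) allowed
(b) allowed
(c) allowed
(d) allowed
(e) allowed
(f) allowed
(g) forbidden — Δl = +2 (E1 requires Δl = ±1)
Total allowed: 6 of 7.

6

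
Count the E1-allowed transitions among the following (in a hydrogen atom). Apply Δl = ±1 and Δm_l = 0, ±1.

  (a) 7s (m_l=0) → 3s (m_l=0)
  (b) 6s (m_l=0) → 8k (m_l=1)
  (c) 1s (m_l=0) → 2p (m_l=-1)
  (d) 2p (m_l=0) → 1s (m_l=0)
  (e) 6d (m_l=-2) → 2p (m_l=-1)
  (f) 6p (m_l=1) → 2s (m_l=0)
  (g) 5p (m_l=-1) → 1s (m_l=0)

(a) forbidden — Δl = +0 (E1 requires Δl = ±1)
(b) forbidden — Δl = +7 (E1 requires Δl = ±1)
(c) allowed
(d) allowed
(e) allowed
(f) allowed
(g) allowed
Total allowed: 5 of 7.

5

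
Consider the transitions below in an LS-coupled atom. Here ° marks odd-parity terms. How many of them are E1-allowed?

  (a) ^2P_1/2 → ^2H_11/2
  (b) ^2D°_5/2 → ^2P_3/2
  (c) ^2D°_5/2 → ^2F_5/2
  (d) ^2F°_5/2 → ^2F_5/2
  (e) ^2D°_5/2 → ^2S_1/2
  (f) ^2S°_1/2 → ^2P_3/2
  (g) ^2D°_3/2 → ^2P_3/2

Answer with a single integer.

(a) forbidden (parity, ΔL, ΔJ fail)
(b) allowed
(c) allowed
(d) allowed
(e) forbidden (ΔL, ΔJ fail)
(f) allowed
(g) allowed
Total allowed: 5 of 7.

5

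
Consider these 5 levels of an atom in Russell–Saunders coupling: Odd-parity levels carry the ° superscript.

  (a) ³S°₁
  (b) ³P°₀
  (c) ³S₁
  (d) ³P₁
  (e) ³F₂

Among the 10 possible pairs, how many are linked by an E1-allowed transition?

(a)–(b): forbidden (parity).
(a)–(c): forbidden (ΔL).
(a)–(d): allowed.
(a)–(e): forbidden (ΔL).
(b)–(c): allowed.
(b)–(d): allowed.
(b)–(e): forbidden (ΔL, ΔJ).
(c)–(d): forbidden (parity).
(c)–(e): forbidden (parity, ΔL).
(d)–(e): forbidden (parity, ΔL).
Allowed pairs: 3 of 10.

3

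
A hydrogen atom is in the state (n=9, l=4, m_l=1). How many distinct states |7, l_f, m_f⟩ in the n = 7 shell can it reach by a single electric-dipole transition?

6

E1 requires Δl = ±1, so l_f ∈ {3, 5}; with 0 ≤ l_f ≤ n_f−1 = 6, the allowed l_f values are {3, 5}.
For l_f = 3: m_f ∈ {m_i−1, m_i, m_i+1} ∩ [−3, 3] = {0, 1, 2} → 3 states.
For l_f = 5: m_f ∈ {m_i−1, m_i, m_i+1} ∩ [−5, 5] = {0, 1, 2} → 3 states.
Total: 6.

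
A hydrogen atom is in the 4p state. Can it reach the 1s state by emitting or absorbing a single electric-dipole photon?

l: 1 → 0 (Δl = -1). Δl = ±1 satisfied.
All E1 selection rules are satisfied.

allowed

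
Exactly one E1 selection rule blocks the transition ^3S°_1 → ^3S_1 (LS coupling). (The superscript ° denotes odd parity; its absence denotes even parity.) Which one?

Initial level: S=1, L=0, J=1, parity odd. Final level: S=1, L=0, J=1, parity even.
ΔS = 0: S: 1 → 1 — passes.
Parity must change: odd → even — passes.
ΔL = 0, ±1 (not L=0↔0): L: 0 → 0, ΔL = +0 — fails.
ΔJ = 0, ±1 (not J=0↔0): J: 1 → 1, ΔJ = +0 — passes.

the L=0 ↔ L=0 exclusion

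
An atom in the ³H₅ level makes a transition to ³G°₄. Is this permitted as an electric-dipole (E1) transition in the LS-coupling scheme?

allowed

Reading off the term symbols: S 1→1, L 5→4, J 5→4, parity even→odd.
ΔL = 0, ±1 (not L=0↔0): L: 5 → 4, ΔL = -1 — passes.
ΔJ = 0, ±1 (not J=0↔0): J: 5 → 4, ΔJ = -1 — passes.
ΔS = 0: S: 1 → 1 — passes.
Parity must change: even → odd — passes.
All four E1 rules are satisfied.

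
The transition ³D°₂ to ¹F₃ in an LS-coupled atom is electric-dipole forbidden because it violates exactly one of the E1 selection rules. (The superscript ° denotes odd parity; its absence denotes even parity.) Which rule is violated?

Reading off the term symbols: S 1→0, L 2→3, J 2→3, parity odd→even.
Parity must change: odd → even — ok.
ΔS = 0: S: 1 → 0 — fails.
ΔL = 0, ±1 (not L=0↔0): L: 2 → 3, ΔL = +1 — ok.
ΔJ = 0, ±1 (not J=0↔0): J: 2 → 3, ΔJ = +1 — ok.

the ΔS = 0 rule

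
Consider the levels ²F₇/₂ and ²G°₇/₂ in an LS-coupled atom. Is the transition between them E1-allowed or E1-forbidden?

allowed

Initial level: S=1/2, L=3, J=7/2, parity even. Final level: S=1/2, L=4, J=7/2, parity odd.
ΔJ = 0, ±1 (not J=0↔0): J: 7/2 → 7/2, ΔJ = +0 — ✓.
ΔS = 0: S: 1/2 → 1/2 — ✓.
Parity must change: even → odd — ✓.
ΔL = 0, ±1 (not L=0↔0): L: 3 → 4, ΔL = +1 — ✓.
All four E1 rules are satisfied.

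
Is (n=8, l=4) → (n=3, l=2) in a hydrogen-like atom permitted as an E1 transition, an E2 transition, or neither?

Δl = 2 − 4 = -2; l_i + l_f = 6.
E1 (Δl = ±1): not satisfied.
E2 (Δl = 0,±2, l_i+l_f ≥ 2): satisfied.

E2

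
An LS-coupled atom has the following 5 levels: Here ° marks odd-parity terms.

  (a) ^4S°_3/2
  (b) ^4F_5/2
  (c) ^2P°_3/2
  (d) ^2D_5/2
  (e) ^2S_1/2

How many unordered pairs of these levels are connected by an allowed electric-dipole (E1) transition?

2

(a)–(b): forbidden (ΔL).
(a)–(c): forbidden (parity, ΔS).
(a)–(d): forbidden (ΔS, ΔL).
(a)–(e): forbidden (ΔS, ΔL).
(b)–(c): forbidden (ΔS, ΔL).
(b)–(d): forbidden (parity, ΔS).
(b)–(e): forbidden (parity, ΔS, ΔL, ΔJ).
(c)–(d): allowed.
(c)–(e): allowed.
(d)–(e): forbidden (parity, ΔL, ΔJ).
Allowed pairs: 2 of 10.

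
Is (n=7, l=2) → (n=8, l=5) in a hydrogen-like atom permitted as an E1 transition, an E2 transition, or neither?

Δl = 5 − 2 = +3; l_i + l_f = 7.
E1 (Δl = ±1): not satisfied.
E2 (Δl = 0,±2, l_i+l_f ≥ 2): not satisfied.

neither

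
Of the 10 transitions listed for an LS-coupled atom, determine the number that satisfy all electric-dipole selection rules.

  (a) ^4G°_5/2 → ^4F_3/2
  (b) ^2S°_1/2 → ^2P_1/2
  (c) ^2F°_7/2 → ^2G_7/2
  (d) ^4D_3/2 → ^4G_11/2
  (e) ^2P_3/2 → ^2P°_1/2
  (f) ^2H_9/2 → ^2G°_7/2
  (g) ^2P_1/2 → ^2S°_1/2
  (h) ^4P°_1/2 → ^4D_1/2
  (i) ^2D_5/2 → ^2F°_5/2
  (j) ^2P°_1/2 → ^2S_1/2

9

(a) allowed
(b) allowed
(c) allowed
(d) forbidden (parity, ΔL, ΔJ fail)
(e) allowed
(f) allowed
(g) allowed
(h) allowed
(i) allowed
(j) allowed
Total allowed: 9 of 10.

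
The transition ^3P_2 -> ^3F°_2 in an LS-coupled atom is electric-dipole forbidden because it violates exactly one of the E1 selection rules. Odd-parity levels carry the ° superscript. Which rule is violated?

the ΔL = 0, ±1 rule

Initial level: S=1, L=1, J=2, parity even. Final level: S=1, L=3, J=2, parity odd.
ΔJ = 0, ±1 (not J=0↔0): J: 2 → 2, ΔJ = +0 — satisfied.
Parity must change: even → odd — satisfied.
ΔS = 0: S: 1 → 1 — satisfied.
ΔL = 0, ±1 (not L=0↔0): L: 1 → 3, ΔL = +2 — violated.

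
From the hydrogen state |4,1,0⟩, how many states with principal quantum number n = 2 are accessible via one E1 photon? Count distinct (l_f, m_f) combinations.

E1 requires Δl = ±1, so l_f ∈ {0, 2}; with 0 ≤ l_f ≤ n_f−1 = 1, the allowed l_f values are {0}.
For l_f = 0: m_f ∈ {m_i−1, m_i, m_i+1} ∩ [−0, 0] = {0} → 1 state.
Total: 1.

1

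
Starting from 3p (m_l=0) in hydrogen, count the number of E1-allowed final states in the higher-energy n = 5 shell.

4

E1 requires Δl = ±1, so l_f ∈ {0, 2}; with 0 ≤ l_f ≤ n_f−1 = 4, the allowed l_f values are {0, 2}.
For l_f = 0: m_f ∈ {m_i−1, m_i, m_i+1} ∩ [−0, 0] = {0} → 1 state.
For l_f = 2: m_f ∈ {m_i−1, m_i, m_i+1} ∩ [−2, 2] = {-1, 0, 1} → 3 states.
Total: 4.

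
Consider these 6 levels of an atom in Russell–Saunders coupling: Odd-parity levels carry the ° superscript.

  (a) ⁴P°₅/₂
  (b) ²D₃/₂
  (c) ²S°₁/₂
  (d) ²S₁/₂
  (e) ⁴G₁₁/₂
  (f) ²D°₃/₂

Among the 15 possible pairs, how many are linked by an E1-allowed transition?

(a)–(b): forbidden (ΔS).
(a)–(c): forbidden (parity, ΔS, ΔJ).
(a)–(d): forbidden (ΔS, ΔJ).
(a)–(e): forbidden (ΔL, ΔJ).
(a)–(f): forbidden (parity, ΔS).
(b)–(c): forbidden (ΔL).
(b)–(d): forbidden (parity, ΔL).
(b)–(e): forbidden (parity, ΔS, ΔL, ΔJ).
(b)–(f): allowed.
(c)–(d): forbidden (ΔL).
(c)–(e): forbidden (ΔS, ΔL, ΔJ).
(c)–(f): forbidden (parity, ΔL).
(d)–(e): forbidden (parity, ΔS, ΔL, ΔJ).
(d)–(f): forbidden (ΔL).
(e)–(f): forbidden (ΔS, ΔL, ΔJ).
Allowed pairs: 1 of 15.

1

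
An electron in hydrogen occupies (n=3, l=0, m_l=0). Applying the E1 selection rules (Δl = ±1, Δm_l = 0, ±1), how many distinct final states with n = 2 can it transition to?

3

E1 requires Δl = ±1, so l_f ∈ {-1, 1}; with 0 ≤ l_f ≤ n_f−1 = 1, the allowed l_f values are {1}.
For l_f = 1: m_f ∈ {m_i−1, m_i, m_i+1} ∩ [−1, 1] = {-1, 0, 1} → 3 states.
Total: 3.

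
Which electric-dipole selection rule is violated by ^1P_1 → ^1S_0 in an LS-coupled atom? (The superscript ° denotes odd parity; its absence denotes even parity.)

parity

ΔL = 0, ±1 (not L=0↔0): L: 1 → 0, ΔL = -1 — ok.
Parity must change: even → even — fails.
ΔS = 0: S: 0 → 0 — ok.
ΔJ = 0, ±1 (not J=0↔0): J: 1 → 0, ΔJ = -1 — ok.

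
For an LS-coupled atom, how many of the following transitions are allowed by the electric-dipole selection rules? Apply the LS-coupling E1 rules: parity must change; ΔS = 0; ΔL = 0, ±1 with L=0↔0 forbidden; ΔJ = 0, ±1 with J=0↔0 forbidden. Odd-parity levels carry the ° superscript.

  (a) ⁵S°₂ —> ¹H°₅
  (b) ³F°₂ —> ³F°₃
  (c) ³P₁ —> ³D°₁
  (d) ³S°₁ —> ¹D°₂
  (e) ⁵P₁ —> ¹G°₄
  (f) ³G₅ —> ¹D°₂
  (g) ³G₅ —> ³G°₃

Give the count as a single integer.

1

(a) forbidden (parity, ΔS, ΔL, ΔJ fail)
(b) forbidden (parity fails)
(c) allowed
(d) forbidden (parity, ΔS, ΔL fail)
(e) forbidden (ΔS, ΔL, ΔJ fail)
(f) forbidden (ΔS, ΔL, ΔJ fail)
(g) forbidden (ΔJ fails)
Total allowed: 1 of 7.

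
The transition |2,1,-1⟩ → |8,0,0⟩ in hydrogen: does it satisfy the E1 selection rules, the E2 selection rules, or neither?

E1

Δl = 0 − 1 = -1; l_i + l_f = 1.
Δm_l = +1.
E1 (Δl = ±1, |Δm_l| ≤ 1): satisfied.
E2 (Δl = 0,±2, l_i+l_f ≥ 2, |Δm_l| ≤ 2): not satisfied.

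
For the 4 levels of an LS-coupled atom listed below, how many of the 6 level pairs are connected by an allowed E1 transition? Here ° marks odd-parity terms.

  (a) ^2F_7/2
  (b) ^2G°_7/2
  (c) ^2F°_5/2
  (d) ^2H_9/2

3

(a)–(b): allowed.
(a)–(c): allowed.
(a)–(d): forbidden (parity, ΔL).
(b)–(c): forbidden (parity).
(b)–(d): allowed.
(c)–(d): forbidden (ΔL, ΔJ).
Allowed pairs: 3 of 6.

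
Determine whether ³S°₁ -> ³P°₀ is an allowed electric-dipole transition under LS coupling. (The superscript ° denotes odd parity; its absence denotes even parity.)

forbidden

Initial level: S=1, L=0, J=1, parity odd. Final level: S=1, L=1, J=0, parity odd.
ΔJ = 0, ±1 (not J=0↔0): J: 1 → 0, ΔJ = -1 — ok.
Parity must change: odd → odd — fails.
ΔS = 0: S: 1 → 1 — ok.
ΔL = 0, ±1 (not L=0↔0): L: 0 → 1, ΔL = +1 — ok.
Rule(s) violated: parity.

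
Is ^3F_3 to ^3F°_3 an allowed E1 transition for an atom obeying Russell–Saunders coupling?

allowed

Parity must change: even → odd — ✓.
ΔS = 0: S: 1 → 1 — ✓.
ΔL = 0, ±1 (not L=0↔0): L: 3 → 3, ΔL = +0 — ✓.
ΔJ = 0, ±1 (not J=0↔0): J: 3 → 3, ΔJ = +0 — ✓.
All four E1 rules are satisfied.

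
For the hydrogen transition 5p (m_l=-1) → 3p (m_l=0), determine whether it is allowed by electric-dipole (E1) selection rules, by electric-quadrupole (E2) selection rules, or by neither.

Δl = 1 − 1 = +0; l_i + l_f = 2.
Δm_l = +1.
E1 (Δl = ±1, |Δm_l| ≤ 1): not satisfied.
E2 (Δl = 0,±2, l_i+l_f ≥ 2, |Δm_l| ≤ 2): satisfied.

E2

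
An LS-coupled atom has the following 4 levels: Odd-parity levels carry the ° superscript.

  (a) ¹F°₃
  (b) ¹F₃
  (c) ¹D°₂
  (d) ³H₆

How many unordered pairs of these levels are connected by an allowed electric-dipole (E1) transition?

2

(a)–(b): allowed.
(a)–(c): forbidden (parity).
(a)–(d): forbidden (ΔS, ΔL, ΔJ).
(b)–(c): allowed.
(b)–(d): forbidden (parity, ΔS, ΔL, ΔJ).
(c)–(d): forbidden (ΔS, ΔL, ΔJ).
Allowed pairs: 2 of 6.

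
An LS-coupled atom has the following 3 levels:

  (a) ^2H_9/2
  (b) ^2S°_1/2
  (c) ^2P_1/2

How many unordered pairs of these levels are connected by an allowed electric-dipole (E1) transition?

(a)–(b): forbidden (ΔL, ΔJ).
(a)–(c): forbidden (parity, ΔL, ΔJ).
(b)–(c): allowed.
Allowed pairs: 1 of 3.

1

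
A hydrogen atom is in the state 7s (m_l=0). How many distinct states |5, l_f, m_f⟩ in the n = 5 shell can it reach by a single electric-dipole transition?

3

E1 requires Δl = ±1, so l_f ∈ {-1, 1}; with 0 ≤ l_f ≤ n_f−1 = 4, the allowed l_f values are {1}.
For l_f = 1: m_f ∈ {m_i−1, m_i, m_i+1} ∩ [−1, 1] = {-1, 0, 1} → 3 states.
Total: 3.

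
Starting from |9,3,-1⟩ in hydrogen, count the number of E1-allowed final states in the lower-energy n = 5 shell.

6

E1 requires Δl = ±1, so l_f ∈ {2, 4}; with 0 ≤ l_f ≤ n_f−1 = 4, the allowed l_f values are {2, 4}.
For l_f = 2: m_f ∈ {m_i−1, m_i, m_i+1} ∩ [−2, 2] = {-2, -1, 0} → 3 states.
For l_f = 4: m_f ∈ {m_i−1, m_i, m_i+1} ∩ [−4, 4] = {-2, -1, 0} → 3 states.
Total: 6.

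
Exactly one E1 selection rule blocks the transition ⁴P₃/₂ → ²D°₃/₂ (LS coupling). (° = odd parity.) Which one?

Initial level: S=3/2, L=1, J=3/2, parity even. Final level: S=1/2, L=2, J=3/2, parity odd.
Parity must change: even → odd — passes.
ΔS = 0: S: 3/2 → 1/2 — fails.
ΔL = 0, ±1 (not L=0↔0): L: 1 → 2, ΔL = +1 — passes.
ΔJ = 0, ±1 (not J=0↔0): J: 3/2 → 3/2, ΔJ = +0 — passes.

the ΔS = 0 rule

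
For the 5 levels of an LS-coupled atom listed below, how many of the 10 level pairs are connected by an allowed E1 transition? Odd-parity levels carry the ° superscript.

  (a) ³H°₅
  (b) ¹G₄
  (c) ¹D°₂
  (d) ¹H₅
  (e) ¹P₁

(a)–(b): forbidden (ΔS).
(a)–(c): forbidden (parity, ΔS, ΔL, ΔJ).
(a)–(d): forbidden (ΔS).
(a)–(e): forbidden (ΔS, ΔL, ΔJ).
(b)–(c): forbidden (ΔL, ΔJ).
(b)–(d): forbidden (parity).
(b)–(e): forbidden (parity, ΔL, ΔJ).
(c)–(d): forbidden (ΔL, ΔJ).
(c)–(e): allowed.
(d)–(e): forbidden (parity, ΔL, ΔJ).
Allowed pairs: 1 of 10.

1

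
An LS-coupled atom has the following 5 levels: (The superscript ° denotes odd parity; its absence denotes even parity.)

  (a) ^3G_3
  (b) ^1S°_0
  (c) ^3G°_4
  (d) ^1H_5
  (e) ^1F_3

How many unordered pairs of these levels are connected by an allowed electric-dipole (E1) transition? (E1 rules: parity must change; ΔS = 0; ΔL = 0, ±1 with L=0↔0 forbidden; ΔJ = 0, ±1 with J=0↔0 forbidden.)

(a)–(b): forbidden (ΔS, ΔL, ΔJ).
(a)–(c): allowed.
(a)–(d): forbidden (parity, ΔS, ΔJ).
(a)–(e): forbidden (parity, ΔS).
(b)–(c): forbidden (parity, ΔS, ΔL, ΔJ).
(b)–(d): forbidden (ΔL, ΔJ).
(b)–(e): forbidden (ΔL, ΔJ).
(c)–(d): forbidden (ΔS).
(c)–(e): forbidden (ΔS).
(d)–(e): forbidden (parity, ΔL, ΔJ).
Allowed pairs: 1 of 10.

1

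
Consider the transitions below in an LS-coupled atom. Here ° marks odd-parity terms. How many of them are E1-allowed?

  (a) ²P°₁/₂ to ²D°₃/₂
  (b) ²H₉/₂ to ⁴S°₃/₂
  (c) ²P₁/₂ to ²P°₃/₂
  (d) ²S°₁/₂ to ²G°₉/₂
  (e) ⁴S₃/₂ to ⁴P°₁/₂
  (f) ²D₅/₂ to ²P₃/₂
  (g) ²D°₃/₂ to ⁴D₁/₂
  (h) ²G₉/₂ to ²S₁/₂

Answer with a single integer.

(a) forbidden (parity fails)
(b) forbidden (ΔS, ΔL, ΔJ fail)
(c) allowed
(d) forbidden (parity, ΔL, ΔJ fail)
(e) allowed
(f) forbidden (parity fails)
(g) forbidden (ΔS fails)
(h) forbidden (parity, ΔL, ΔJ fail)
Total allowed: 2 of 8.

2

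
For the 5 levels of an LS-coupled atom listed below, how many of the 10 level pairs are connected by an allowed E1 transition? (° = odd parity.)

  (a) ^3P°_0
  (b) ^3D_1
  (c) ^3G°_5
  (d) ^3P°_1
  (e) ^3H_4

(a)–(b): allowed.
(a)–(c): forbidden (parity, ΔL, ΔJ).
(a)–(d): forbidden (parity).
(a)–(e): forbidden (ΔL, ΔJ).
(b)–(c): forbidden (ΔL, ΔJ).
(b)–(d): allowed.
(b)–(e): forbidden (parity, ΔL, ΔJ).
(c)–(d): forbidden (parity, ΔL, ΔJ).
(c)–(e): allowed.
(d)–(e): forbidden (ΔL, ΔJ).
Allowed pairs: 3 of 10.

3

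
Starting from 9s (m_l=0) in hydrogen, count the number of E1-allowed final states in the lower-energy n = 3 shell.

3

E1 requires Δl = ±1, so l_f ∈ {-1, 1}; with 0 ≤ l_f ≤ n_f−1 = 2, the allowed l_f values are {1}.
For l_f = 1: m_f ∈ {m_i−1, m_i, m_i+1} ∩ [−1, 1] = {-1, 0, 1} → 3 states.
Total: 3.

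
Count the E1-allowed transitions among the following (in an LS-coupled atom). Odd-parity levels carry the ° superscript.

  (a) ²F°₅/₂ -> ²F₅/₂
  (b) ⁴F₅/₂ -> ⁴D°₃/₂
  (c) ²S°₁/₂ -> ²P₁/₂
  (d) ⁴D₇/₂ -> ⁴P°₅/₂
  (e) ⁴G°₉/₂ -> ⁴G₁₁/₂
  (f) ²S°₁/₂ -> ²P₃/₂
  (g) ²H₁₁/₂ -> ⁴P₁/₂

(a) allowed
(b) allowed
(c) allowed
(d) allowed
(e) allowed
(f) allowed
(g) forbidden (parity, ΔS, ΔL, ΔJ fail)
Total allowed: 6 of 7.

6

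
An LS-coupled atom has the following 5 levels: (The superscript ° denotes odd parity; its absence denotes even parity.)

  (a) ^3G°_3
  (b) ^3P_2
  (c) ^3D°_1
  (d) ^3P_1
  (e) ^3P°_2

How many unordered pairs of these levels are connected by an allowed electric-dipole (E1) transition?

4

(a)–(b): forbidden (ΔL).
(a)–(c): forbidden (parity, ΔL, ΔJ).
(a)–(d): forbidden (ΔL, ΔJ).
(a)–(e): forbidden (parity, ΔL).
(b)–(c): allowed.
(b)–(d): forbidden (parity).
(b)–(e): allowed.
(c)–(d): allowed.
(c)–(e): forbidden (parity).
(d)–(e): allowed.
Allowed pairs: 4 of 10.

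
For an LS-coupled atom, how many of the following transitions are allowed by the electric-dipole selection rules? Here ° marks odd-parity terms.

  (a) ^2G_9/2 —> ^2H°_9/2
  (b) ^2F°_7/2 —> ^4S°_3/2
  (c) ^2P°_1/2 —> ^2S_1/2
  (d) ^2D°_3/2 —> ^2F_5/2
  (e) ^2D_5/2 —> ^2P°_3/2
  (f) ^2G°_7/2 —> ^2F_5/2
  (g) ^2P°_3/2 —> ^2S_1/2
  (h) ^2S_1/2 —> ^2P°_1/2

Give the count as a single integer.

(a) allowed
(b) forbidden (parity, ΔS, ΔL, ΔJ fail)
(c) allowed
(d) allowed
(e) allowed
(f) allowed
(g) allowed
(h) allowed
Total allowed: 7 of 8.

7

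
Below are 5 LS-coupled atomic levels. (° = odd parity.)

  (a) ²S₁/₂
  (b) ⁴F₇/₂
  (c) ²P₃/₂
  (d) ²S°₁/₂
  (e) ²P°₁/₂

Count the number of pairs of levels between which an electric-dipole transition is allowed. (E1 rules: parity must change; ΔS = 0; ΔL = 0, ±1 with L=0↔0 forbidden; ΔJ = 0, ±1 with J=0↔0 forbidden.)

(a)–(b): forbidden (parity, ΔS, ΔL, ΔJ).
(a)–(c): forbidden (parity).
(a)–(d): forbidden (ΔL).
(a)–(e): allowed.
(b)–(c): forbidden (parity, ΔS, ΔL, ΔJ).
(b)–(d): forbidden (ΔS, ΔL, ΔJ).
(b)–(e): forbidden (ΔS, ΔL, ΔJ).
(c)–(d): allowed.
(c)–(e): allowed.
(d)–(e): forbidden (parity).
Allowed pairs: 3 of 10.

3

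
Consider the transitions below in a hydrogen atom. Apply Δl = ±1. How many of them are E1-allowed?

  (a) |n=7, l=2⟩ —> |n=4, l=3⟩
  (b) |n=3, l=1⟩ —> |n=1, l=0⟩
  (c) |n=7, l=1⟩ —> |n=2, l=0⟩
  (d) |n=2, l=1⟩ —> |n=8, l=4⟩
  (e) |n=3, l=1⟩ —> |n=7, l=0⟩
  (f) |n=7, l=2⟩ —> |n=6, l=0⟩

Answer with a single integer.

4

(a) allowed
(b) allowed
(c) allowed
(d) forbidden — Δl = +3 (E1 requires Δl = ±1)
(e) allowed
(f) forbidden — Δl = -2 (E1 requires Δl = ±1)
Total allowed: 4 of 6.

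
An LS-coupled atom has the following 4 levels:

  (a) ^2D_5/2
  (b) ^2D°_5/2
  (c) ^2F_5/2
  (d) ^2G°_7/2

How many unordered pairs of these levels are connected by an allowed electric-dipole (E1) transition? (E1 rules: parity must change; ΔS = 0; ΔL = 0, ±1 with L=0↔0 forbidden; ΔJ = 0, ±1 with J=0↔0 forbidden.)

3

(a)–(b): allowed.
(a)–(c): forbidden (parity).
(a)–(d): forbidden (ΔL).
(b)–(c): allowed.
(b)–(d): forbidden (parity, ΔL).
(c)–(d): allowed.
Allowed pairs: 3 of 6.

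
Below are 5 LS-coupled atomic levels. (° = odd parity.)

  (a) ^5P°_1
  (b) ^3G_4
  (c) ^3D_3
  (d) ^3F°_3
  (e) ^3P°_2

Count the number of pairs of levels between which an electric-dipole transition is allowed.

(a)–(b): forbidden (ΔS, ΔL, ΔJ).
(a)–(c): forbidden (ΔS, ΔJ).
(a)–(d): forbidden (parity, ΔS, ΔL, ΔJ).
(a)–(e): forbidden (parity, ΔS).
(b)–(c): forbidden (parity, ΔL).
(b)–(d): allowed.
(b)–(e): forbidden (ΔL, ΔJ).
(c)–(d): allowed.
(c)–(e): allowed.
(d)–(e): forbidden (parity, ΔL).
Allowed pairs: 3 of 10.

3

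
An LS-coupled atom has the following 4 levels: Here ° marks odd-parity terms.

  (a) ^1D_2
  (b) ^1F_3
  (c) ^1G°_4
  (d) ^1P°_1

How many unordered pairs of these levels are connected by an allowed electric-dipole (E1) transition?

(a)–(b): forbidden (parity).
(a)–(c): forbidden (ΔL, ΔJ).
(a)–(d): allowed.
(b)–(c): allowed.
(b)–(d): forbidden (ΔL, ΔJ).
(c)–(d): forbidden (parity, ΔL, ΔJ).
Allowed pairs: 2 of 6.

2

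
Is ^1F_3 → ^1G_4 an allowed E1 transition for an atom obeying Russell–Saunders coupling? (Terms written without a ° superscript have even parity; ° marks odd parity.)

Initial level: S=0, L=3, J=3, parity even. Final level: S=0, L=4, J=4, parity even.
Parity must change: even → even — violated.
ΔJ = 0, ±1 (not J=0↔0): J: 3 → 4, ΔJ = +1 — satisfied.
ΔL = 0, ±1 (not L=0↔0): L: 3 → 4, ΔL = +1 — satisfied.
ΔS = 0: S: 0 → 0 — satisfied.
Rule(s) violated: parity.

forbidden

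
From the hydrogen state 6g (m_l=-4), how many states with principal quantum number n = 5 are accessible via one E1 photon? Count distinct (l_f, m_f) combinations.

1

E1 requires Δl = ±1, so l_f ∈ {3, 5}; with 0 ≤ l_f ≤ n_f−1 = 4, the allowed l_f values are {3}.
For l_f = 3: m_f ∈ {m_i−1, m_i, m_i+1} ∩ [−3, 3] = {-3} → 1 state.
Total: 1.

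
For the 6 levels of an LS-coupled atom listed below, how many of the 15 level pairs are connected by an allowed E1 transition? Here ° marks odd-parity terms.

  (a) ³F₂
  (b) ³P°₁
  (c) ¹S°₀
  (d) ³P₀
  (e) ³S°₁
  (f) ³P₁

4

(a)–(b): forbidden (ΔL).
(a)–(c): forbidden (ΔS, ΔL, ΔJ).
(a)–(d): forbidden (parity, ΔL, ΔJ).
(a)–(e): forbidden (ΔL).
(a)–(f): forbidden (parity, ΔL).
(b)–(c): forbidden (parity, ΔS).
(b)–(d): allowed.
(b)–(e): forbidden (parity).
(b)–(f): allowed.
(c)–(d): forbidden (ΔS, ΔJ).
(c)–(e): forbidden (parity, ΔS, ΔL).
(c)–(f): forbidden (ΔS).
(d)–(e): allowed.
(d)–(f): forbidden (parity).
(e)–(f): allowed.
Allowed pairs: 4 of 15.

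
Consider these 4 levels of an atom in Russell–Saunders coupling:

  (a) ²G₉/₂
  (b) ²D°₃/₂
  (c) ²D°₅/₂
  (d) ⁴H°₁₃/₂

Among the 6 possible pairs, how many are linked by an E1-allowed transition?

0

(a)–(b): forbidden (ΔL, ΔJ).
(a)–(c): forbidden (ΔL, ΔJ).
(a)–(d): forbidden (ΔS, ΔJ).
(b)–(c): forbidden (parity).
(b)–(d): forbidden (parity, ΔS, ΔL, ΔJ).
(c)–(d): forbidden (parity, ΔS, ΔL, ΔJ).
Allowed pairs: 0 of 6.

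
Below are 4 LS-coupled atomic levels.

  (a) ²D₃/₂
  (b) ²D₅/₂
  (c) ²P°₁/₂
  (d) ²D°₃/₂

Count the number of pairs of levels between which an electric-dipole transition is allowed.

(a)–(b): forbidden (parity).
(a)–(c): allowed.
(a)–(d): allowed.
(b)–(c): forbidden (ΔJ).
(b)–(d): allowed.
(c)–(d): forbidden (parity).
Allowed pairs: 3 of 6.

3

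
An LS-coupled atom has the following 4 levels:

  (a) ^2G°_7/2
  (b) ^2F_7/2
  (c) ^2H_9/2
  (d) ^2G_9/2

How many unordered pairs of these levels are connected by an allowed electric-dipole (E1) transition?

3

(a)–(b): allowed.
(a)–(c): allowed.
(a)–(d): allowed.
(b)–(c): forbidden (parity, ΔL).
(b)–(d): forbidden (parity).
(c)–(d): forbidden (parity).
Allowed pairs: 3 of 6.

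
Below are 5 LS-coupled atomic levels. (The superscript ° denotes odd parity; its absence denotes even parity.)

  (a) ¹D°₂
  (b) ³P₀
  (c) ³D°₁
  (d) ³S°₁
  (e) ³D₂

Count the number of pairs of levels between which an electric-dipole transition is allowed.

(a)–(b): forbidden (ΔS, ΔJ).
(a)–(c): forbidden (parity, ΔS).
(a)–(d): forbidden (parity, ΔS, ΔL).
(a)–(e): forbidden (ΔS).
(b)–(c): allowed.
(b)–(d): allowed.
(b)–(e): forbidden (parity, ΔJ).
(c)–(d): forbidden (parity, ΔL).
(c)–(e): allowed.
(d)–(e): forbidden (ΔL).
Allowed pairs: 3 of 10.

3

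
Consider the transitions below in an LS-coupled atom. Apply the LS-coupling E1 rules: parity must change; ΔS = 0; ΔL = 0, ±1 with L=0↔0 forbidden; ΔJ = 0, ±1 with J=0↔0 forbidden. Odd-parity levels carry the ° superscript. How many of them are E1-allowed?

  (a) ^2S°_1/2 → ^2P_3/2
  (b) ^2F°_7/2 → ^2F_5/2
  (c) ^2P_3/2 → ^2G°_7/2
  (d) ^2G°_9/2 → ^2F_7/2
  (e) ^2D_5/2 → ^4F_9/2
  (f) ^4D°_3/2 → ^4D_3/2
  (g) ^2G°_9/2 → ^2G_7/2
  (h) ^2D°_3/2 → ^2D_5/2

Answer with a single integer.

6

(a) allowed
(b) allowed
(c) forbidden (ΔL, ΔJ fail)
(d) allowed
(e) forbidden (parity, ΔS, ΔJ fail)
(f) allowed
(g) allowed
(h) allowed
Total allowed: 6 of 8.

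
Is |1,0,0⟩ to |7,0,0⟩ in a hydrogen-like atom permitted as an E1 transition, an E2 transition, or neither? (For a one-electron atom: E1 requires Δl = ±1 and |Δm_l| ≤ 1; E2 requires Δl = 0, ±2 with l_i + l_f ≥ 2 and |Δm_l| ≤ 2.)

neither

Δl = 0 − 0 = +0; l_i + l_f = 0.
Δm_l = +0.
E1 (Δl = ±1, |Δm_l| ≤ 1): not satisfied.
E2 (Δl = 0,±2, l_i+l_f ≥ 2, |Δm_l| ≤ 2): not satisfied.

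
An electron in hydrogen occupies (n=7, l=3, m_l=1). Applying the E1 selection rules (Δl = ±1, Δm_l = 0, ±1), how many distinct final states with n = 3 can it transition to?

3

E1 requires Δl = ±1, so l_f ∈ {2, 4}; with 0 ≤ l_f ≤ n_f−1 = 2, the allowed l_f values are {2}.
For l_f = 2: m_f ∈ {m_i−1, m_i, m_i+1} ∩ [−2, 2] = {0, 1, 2} → 3 states.
Total: 3.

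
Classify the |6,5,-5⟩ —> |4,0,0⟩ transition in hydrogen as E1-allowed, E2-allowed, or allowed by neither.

Δl = 0 − 5 = -5; l_i + l_f = 5.
Δm_l = +5.
E1 (Δl = ±1, |Δm_l| ≤ 1): not satisfied.
E2 (Δl = 0,±2, l_i+l_f ≥ 2, |Δm_l| ≤ 2): not satisfied.

neither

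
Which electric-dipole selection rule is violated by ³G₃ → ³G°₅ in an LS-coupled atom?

Parity must change: even → odd — ok.
ΔS = 0: S: 1 → 1 — ok.
ΔL = 0, ±1 (not L=0↔0): L: 4 → 4, ΔL = +0 — ok.
ΔJ = 0, ±1 (not J=0↔0): J: 3 → 5, ΔJ = +2 — fails.

the ΔJ = 0, ±1 rule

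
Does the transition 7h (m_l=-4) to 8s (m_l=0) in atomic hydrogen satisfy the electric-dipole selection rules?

forbidden

Initial l = 5, final l = 0, so Δl = -5. E1 requires Δl = ±1: ✗.
Δm_l = 0 − (-4) = +4. E1 requires Δm_l = 0, ±1: ✗.
The transition is electric-dipole forbidden.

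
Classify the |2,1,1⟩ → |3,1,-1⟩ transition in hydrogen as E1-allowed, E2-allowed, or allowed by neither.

Δl = 1 − 1 = +0; l_i + l_f = 2.
Δm_l = -2.
E1 (Δl = ±1, |Δm_l| ≤ 1): not satisfied.
E2 (Δl = 0,±2, l_i+l_f ≥ 2, |Δm_l| ≤ 2): satisfied.

E2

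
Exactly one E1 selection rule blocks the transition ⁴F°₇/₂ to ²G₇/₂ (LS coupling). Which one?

Parity must change: odd → even — satisfied.
ΔS = 0: S: 3/2 → 1/2 — violated.
ΔL = 0, ±1 (not L=0↔0): L: 3 → 4, ΔL = +1 — satisfied.
ΔJ = 0, ±1 (not J=0↔0): J: 7/2 → 7/2, ΔJ = +0 — satisfied.

the ΔS = 0 rule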